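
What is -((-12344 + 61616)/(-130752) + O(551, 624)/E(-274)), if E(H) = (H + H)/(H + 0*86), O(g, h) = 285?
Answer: -774287/5448 ≈ -142.12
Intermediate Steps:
E(H) = 2 (E(H) = (2*H)/(H + 0) = (2*H)/H = 2)
-((-12344 + 61616)/(-130752) + O(551, 624)/E(-274)) = -((-12344 + 61616)/(-130752) + 285/2) = -(49272*(-1/130752) + 285*(1/2)) = -(-2053/5448 + 285/2) = -1*774287/5448 = -774287/5448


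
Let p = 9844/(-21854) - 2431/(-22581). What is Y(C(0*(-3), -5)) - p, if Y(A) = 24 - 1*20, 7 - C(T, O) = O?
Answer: 82426961/18980199 ≈ 4.3428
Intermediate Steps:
C(T, O) = 7 - O
p = -6506165/18980199 (p = 9844*(-1/21854) - 2431*(-1/22581) = -4922/10927 + 187/1737 = -6506165/18980199 ≈ -0.34279)
Y(A) = 4 (Y(A) = 24 - 20 = 4)
Y(C(0*(-3), -5)) - p = 4 - 1*(-6506165/18980199) = 4 + 6506165/18980199 = 82426961/18980199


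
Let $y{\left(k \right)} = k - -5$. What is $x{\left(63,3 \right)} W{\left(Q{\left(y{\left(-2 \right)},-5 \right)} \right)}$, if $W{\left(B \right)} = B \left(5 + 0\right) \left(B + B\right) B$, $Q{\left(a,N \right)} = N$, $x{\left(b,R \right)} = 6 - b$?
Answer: $71250$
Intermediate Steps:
$y{\left(k \right)} = 5 + k$ ($y{\left(k \right)} = k + 5 = 5 + k$)
$W{\left(B \right)} = 10 B^{3}$ ($W{\left(B \right)} = B 5 \cdot 2 B B = B 10 B B = 10 B^{2} B = 10 B^{3}$)
$x{\left(63,3 \right)} W{\left(Q{\left(y{\left(-2 \right)},-5 \right)} \right)} = \left(6 - 63\right) 10 \left(-5\right)^{3} = \left(6 - 63\right) 10 \left(-125\right) = \left(-57\right) \left(-1250\right) = 71250$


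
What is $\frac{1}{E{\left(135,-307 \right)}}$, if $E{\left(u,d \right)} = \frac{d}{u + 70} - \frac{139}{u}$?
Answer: $- \frac{5535}{13988} \approx -0.3957$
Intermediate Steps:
$E{\left(u,d \right)} = - \frac{139}{u} + \frac{d}{70 + u}$ ($E{\left(u,d \right)} = \frac{d}{70 + u} - \frac{139}{u} = - \frac{139}{u} + \frac{d}{70 + u}$)
$\frac{1}{E{\left(135,-307 \right)}} = \frac{1}{\frac{1}{135} \frac{1}{70 + 135} \left(-9730 - 18765 - 41445\right)} = \frac{1}{\frac{1}{135} \cdot \frac{1}{205} \left(-9730 - 18765 - 41445\right)} = \frac{1}{\frac{1}{135} \cdot \frac{1}{205} \left(-69940\right)} = \frac{1}{- \frac{13988}{5535}} = - \frac{5535}{13988}$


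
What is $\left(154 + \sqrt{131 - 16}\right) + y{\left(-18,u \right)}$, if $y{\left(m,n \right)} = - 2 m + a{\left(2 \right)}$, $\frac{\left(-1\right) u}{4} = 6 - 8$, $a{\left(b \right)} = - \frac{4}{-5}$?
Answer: $\frac{954}{5} + \sqrt{115} \approx 201.52$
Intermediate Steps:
$a{\left(b \right)} = \frac{4}{5}$ ($a{\left(b \right)} = \left(-4\right) \left(- \frac{1}{5}\right) = \frac{4}{5}$)
$u = 8$ ($u = - 4 \left(6 - 8\right) = \left(-4\right) \left(-2\right) = 8$)
$y{\left(m,n \right)} = \frac{4}{5} - 2 m$ ($y{\left(m,n \right)} = - 2 m + \frac{4}{5} = \frac{4}{5} - 2 m$)
$\left(154 + \sqrt{131 - 16}\right) + y{\left(-18,u \right)} = \left(154 + \sqrt{131 - 16}\right) + \left(\frac{4}{5} - -36\right) = \left(154 + \sqrt{115}\right) + \left(\frac{4}{5} + 36\right) = \left(154 + \sqrt{115}\right) + \frac{184}{5} = \frac{954}{5} + \sqrt{115}$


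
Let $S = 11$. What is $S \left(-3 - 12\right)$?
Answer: $-165$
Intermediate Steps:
$S \left(-3 - 12\right) = 11 \left(-3 - 12\right) = 11 \left(-15\right) = -165$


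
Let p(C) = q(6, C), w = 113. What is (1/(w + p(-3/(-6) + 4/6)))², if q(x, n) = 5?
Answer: 1/13924 ≈ 7.1818e-5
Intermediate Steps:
p(C) = 5
(1/(w + p(-3/(-6) + 4/6)))² = (1/(113 + 5))² = (1/118)² = 1/13924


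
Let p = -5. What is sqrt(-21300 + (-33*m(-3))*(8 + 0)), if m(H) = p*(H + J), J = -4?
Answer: 2*I*sqrt(7635) ≈ 174.76*I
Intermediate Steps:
m(H) = 20 - 5*H (m(H) = -5*(H - 4) = -5*(-4 + H) = 20 - 5*H)
sqrt(-21300 + (-33*m(-3))*(8 + 0)) = sqrt(-21300 + (-33*(20 - 5*(-3)))*(8 + 0)) = sqrt(-21300 - 33*(20 + 15)*8) = sqrt(-21300 - 33*35*8) = sqrt(-21300 - 1155*8) = sqrt(-21300 - 9240) = sqrt(-30540) = 2*I*sqrt(7635)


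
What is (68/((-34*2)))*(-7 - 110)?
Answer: 117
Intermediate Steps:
(68/((-34*2)))*(-7 - 110) = (68/(-68))*(-117) = (68*(-1/68))*(-117) = -1*(-117) = 117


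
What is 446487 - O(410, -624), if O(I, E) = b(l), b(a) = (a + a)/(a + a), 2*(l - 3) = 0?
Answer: 446486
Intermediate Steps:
l = 3 (l = 3 + (1/2)*0 = 3 + 0 = 3)
b(a) = 1 (b(a) = (2*a)/((2*a)) = (2*a)*(1/(2*a)) = 1)
O(I, E) = 1
446487 - O(410, -624) = 446487 - 1*1 = 446487 - 1 = 446486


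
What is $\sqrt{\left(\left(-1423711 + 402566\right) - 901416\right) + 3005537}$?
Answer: $4 \sqrt{67686} \approx 1040.7$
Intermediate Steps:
$\sqrt{\left(\left(-1423711 + 402566\right) - 901416\right) + 3005537} = \sqrt{\left(-1021145 - 901416\right) + 3005537} = \sqrt{-1922561 + 3005537} = \sqrt{1082976} = 4 \sqrt{67686}$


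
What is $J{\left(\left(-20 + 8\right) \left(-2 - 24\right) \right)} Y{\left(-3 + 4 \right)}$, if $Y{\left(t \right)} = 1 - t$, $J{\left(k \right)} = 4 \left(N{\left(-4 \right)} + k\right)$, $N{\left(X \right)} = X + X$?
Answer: $0$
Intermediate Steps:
$N{\left(X \right)} = 2 X$
$J{\left(k \right)} = -32 + 4 k$ ($J{\left(k \right)} = 4 \left(2 \left(-4\right) + k\right) = 4 \left(-8 + k\right) = -32 + 4 k$)
$J{\left(\left(-20 + 8\right) \left(-2 - 24\right) \right)} Y{\left(-3 + 4 \right)} = \left(-32 + 4 \left(-20 + 8\right) \left(-2 - 24\right)\right) \left(1 - \left(-3 + 4\right)\right) = \left(-32 + 4 \left(\left(-12\right) \left(-26\right)\right)\right) \left(1 - 1\right) = \left(-32 + 4 \cdot 312\right) \left(1 - 1\right) = \left(-32 + 1248\right) 0 = 1216 \cdot 0 = 0$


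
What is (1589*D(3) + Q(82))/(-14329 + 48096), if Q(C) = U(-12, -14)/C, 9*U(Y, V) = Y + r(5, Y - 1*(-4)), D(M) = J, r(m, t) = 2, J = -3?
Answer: -1759028/12460023 ≈ -0.14117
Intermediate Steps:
D(M) = -3
U(Y, V) = 2/9 + Y/9 (U(Y, V) = (Y + 2)/9 = (2 + Y)/9 = 2/9 + Y/9)
Q(C) = -10/(9*C) (Q(C) = (2/9 + (⅑)*(-12))/C = (2/9 - 4/3)/C = -10/(9*C))
(1589*D(3) + Q(82))/(-14329 + 48096) = (1589*(-3) - 10/9/82)/(-14329 + 48096) = (-4767 - 10/9*1/82)/33767 = (-4767 - 5/369)*(1/33767) = -1759028/369*1/33767 = -1759028/12460023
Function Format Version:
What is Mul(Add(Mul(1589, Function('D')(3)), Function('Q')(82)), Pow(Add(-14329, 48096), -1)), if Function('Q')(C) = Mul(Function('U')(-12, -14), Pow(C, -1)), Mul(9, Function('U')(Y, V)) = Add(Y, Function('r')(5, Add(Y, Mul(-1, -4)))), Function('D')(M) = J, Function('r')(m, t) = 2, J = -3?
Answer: Rational(-1759028, 12460023) ≈ -0.14117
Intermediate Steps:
Function('D')(M) = -3
Function('U')(Y, V) = Add(Rational(2, 9), Mul(Rational(1, 9), Y)) (Function('U')(Y, V) = Mul(Rational(1, 9), Add(Y, 2)) = Mul(Rational(1, 9), Add(2, Y)) = Add(Rational(2, 9), Mul(Rational(1, 9), Y)))
Function('Q')(C) = Mul(Rational(-10, 9), Pow(C, -1)) (Function('Q')(C) = Mul(Add(Rational(2, 9), Mul(Rational(1, 9), -12)), Pow(C, -1)) = Mul(Add(Rational(2, 9), Rational(-4, 3)), Pow(C, -1)) = Mul(Rational(-10, 9), Pow(C, -1)))
Mul(Add(Mul(1589, Function('D')(3)), Function('Q')(82)), Pow(Add(-14329, 48096), -1)) = Mul(Add(Mul(1589, -3), Mul(Rational(-10, 9), Pow(82, -1))), Pow(Add(-14329, 48096), -1)) = Mul(Add(-4767, Mul(Rational(-10, 9), Rational(1, 82))), Pow(33767, -1)) = Mul(Add(-4767, Rational(-5, 369)), Rational(1, 33767)) = Mul(Rational(-1759028, 369), Rational(1, 33767)) = Rational(-1759028, 12460023)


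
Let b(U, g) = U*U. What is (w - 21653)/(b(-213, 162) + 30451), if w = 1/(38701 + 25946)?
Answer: -139980149/490153554 ≈ -0.28558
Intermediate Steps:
b(U, g) = U²
w = 1/64647 ≈ 1.5469e-5
(w - 21653)/(b(-213, 162) + 30451) = (1/64647 - 21653)/((-213)² + 30451) = -1399801490/(64647*(45369 + 30451)) = -1399801490/64647/75820 = -1399801490/64647*1/75820 = -139980149/490153554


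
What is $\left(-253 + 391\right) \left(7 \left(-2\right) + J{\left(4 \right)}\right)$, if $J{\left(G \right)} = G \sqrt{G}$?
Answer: $-828$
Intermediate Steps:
$J{\left(G \right)} = G^{\frac{3}{2}}$
$\left(-253 + 391\right) \left(7 \left(-2\right) + J{\left(4 \right)}\right) = \left(-253 + 391\right) \left(7 \left(-2\right) + 4^{\frac{3}{2}}\right) = 138 \left(-14 + 8\right) = 138 \left(-6\right) = -828$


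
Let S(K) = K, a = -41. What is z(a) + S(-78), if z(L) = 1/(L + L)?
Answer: -6397/82 ≈ -78.012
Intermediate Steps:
z(L) = 1/(2*L)
z(a) + S(-78) = (1/2)/(-41) - 78 = (1/2)*(-1/41) - 78 = -1/82 - 78 = -6397/82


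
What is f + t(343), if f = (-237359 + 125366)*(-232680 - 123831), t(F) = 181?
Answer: 39926736604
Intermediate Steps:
f = 39926736423 (f = -111993*(-356511) = 39926736423)
f + t(343) = 39926736423 + 181 = 39926736604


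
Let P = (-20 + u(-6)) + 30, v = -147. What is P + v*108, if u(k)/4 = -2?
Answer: -15874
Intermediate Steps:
u(k) = -8 (u(k) = 4*(-2) = -8)
P = 2 (P = (-20 - 8) + 30 = -28 + 30 = 2)
P + v*108 = 2 - 147*108 = 2 - 15876 = -15874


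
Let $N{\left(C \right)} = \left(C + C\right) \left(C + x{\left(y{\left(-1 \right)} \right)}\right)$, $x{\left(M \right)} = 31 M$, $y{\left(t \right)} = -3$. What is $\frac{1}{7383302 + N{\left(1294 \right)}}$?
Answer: $\frac{1}{10491490} \approx 9.5315 \cdot 10^{-8}$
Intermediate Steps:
$N{\left(C \right)} = 2 C \left(-93 + C\right)$ ($N{\left(C \right)} = \left(C + C\right) \left(C + 31 \left(-3\right)\right) = 2 C \left(C - 93\right) = 2 C \left(-93 + C\right)$)
$\frac{1}{7383302 + N{\left(1294 \right)}} = \frac{1}{7383302 + 2 \cdot 1294 \left(-93 + 1294\right)} = \frac{1}{7383302 + 2 \cdot 1294 \cdot 1201} = \frac{1}{7383302 + 3108188} = \frac{1}{10491490}$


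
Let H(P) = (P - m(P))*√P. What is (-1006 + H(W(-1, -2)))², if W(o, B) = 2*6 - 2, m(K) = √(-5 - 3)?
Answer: 4*(503 - √10*(5 - I*√2))² ≈ 9.4933e+5 + 17430.0*I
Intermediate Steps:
m(K) = 2*I*√2 (m(K) = √(-8) = 2*I*√2)
W(o, B) = 10 (W(o, B) = 12 - 2 = 10)
H(P) = √P*(P - 2*I*√2) (H(P) = (P - 2*I*√2)*√P = √P*(P - 2*I*√2))
(-1006 + H(W(-1, -2)))² = (-1006 + √10*(10 - 2*I*√2))²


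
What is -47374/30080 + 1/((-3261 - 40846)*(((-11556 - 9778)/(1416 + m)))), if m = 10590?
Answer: -11144391398383/7076160109760 ≈ -1.5749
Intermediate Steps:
-47374/30080 + 1/((-3261 - 40846)*(((-11556 - 9778)/(1416 + m)))) = -47374/30080 + 1/((-3261 - 40846)*(((-11556 - 9778)/(1416 + 10590)))) = -47374*1/30080 + 1/((-44107)*((-21334/12006))) = -23687/15040 - 1/(44107*((-21334*1/12006))) = -23687/15040 - 1/(44107*(-10667/6003)) = -23687/15040 - 1/44107*(-6003/10667) = -23687/15040 + 6003/470489369 = -11144391398383/7076160109760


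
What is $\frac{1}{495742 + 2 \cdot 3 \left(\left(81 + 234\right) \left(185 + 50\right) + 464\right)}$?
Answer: $\frac{1}{942676} \approx 1.0608 \cdot 10^{-6}$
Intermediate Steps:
$\frac{1}{495742 + 2 \cdot 3 \left(\left(81 + 234\right) \left(185 + 50\right) + 464\right)} = \frac{1}{495742 + 6 \left(315 \cdot 235 + 464\right)} = \frac{1}{495742 + 6 \left(74025 + 464\right)} = \frac{1}{495742 + 6 \cdot 74489} = \frac{1}{495742 + 446934} = \frac{1}{942676}$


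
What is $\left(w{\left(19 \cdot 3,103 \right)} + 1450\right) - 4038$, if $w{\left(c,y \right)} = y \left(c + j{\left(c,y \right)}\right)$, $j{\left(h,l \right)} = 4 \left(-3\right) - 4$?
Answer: $1635$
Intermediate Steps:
$j{\left(h,l \right)} = -16$ ($j{\left(h,l \right)} = -12 - 4 = -16$)
$w{\left(c,y \right)} = y \left(-16 + c\right)$ ($w{\left(c,y \right)} = y \left(c - 16\right) = y \left(-16 + c\right)$)
$\left(w{\left(19 \cdot 3,103 \right)} + 1450\right) - 4038 = \left(103 \left(-16 + 19 \cdot 3\right) + 1450\right) - 4038 = \left(103 \left(-16 + 57\right) + 1450\right) - 4038 = \left(103 \cdot 41 + 1450\right) - 4038 = \left(4223 + 1450\right) - 4038 = 5673 - 4038 = 1635$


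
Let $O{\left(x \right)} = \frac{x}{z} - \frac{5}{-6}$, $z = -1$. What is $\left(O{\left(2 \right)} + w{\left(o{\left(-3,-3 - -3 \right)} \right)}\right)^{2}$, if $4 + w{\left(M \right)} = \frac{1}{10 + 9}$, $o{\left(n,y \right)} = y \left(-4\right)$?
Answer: $\frac{339889}{12996} \approx 26.153$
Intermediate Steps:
$o{\left(n,y \right)} = - 4 y$
$w{\left(M \right)} = - \frac{75}{19}$ ($w{\left(M \right)} = -4 + \frac{1}{10 + 9} = -4 + \frac{1}{19} = - \frac{75}{19}$)
$O{\left(x \right)} = \frac{5}{6} - x$ ($O{\left(x \right)} = \frac{x}{-1} - \frac{5}{-6} = x \left(-1\right) - - \frac{5}{6} = - x + \frac{5}{6} = \frac{5}{6} - x$)
$\left(O{\left(2 \right)} + w{\left(o{\left(-3,-3 - -3 \right)} \right)}\right)^{2} = \left(\left(\frac{5}{6} - 2\right) - \frac{75}{19}\right)^{2} = \left(- \frac{7}{6} - \frac{75}{19}\right)^{2} = \left(- \frac{583}{114}\right)^{2} = \frac{339889}{12996}$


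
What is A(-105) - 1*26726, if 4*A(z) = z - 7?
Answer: -26754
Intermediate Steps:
A(z) = -7/4 + z/4 (A(z) = (z - 7)/4 = (-7 + z)/4 = -7/4 + z/4)
A(-105) - 1*26726 = (-7/4 + (¼)*(-105)) - 1*26726 = (-7/4 - 105/4) - 26726 = -28 - 26726 = -26754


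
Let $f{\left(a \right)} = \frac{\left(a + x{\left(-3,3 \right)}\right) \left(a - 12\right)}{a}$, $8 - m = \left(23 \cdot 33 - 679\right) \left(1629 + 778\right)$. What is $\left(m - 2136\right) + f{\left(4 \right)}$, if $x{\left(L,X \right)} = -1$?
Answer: $-194694$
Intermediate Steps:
$m = -192552$ ($m = 8 - \left(23 \cdot 33 - 679\right) \left(1629 + 778\right) = 8 - \left(759 - 679\right) 2407 = 8 - 80 \cdot 2407 = 8 - 192560 = -192552$)
$f{\left(a \right)} = \frac{\left(-1 + a\right) \left(-12 + a\right)}{a}$ ($f{\left(a \right)} = \frac{\left(a - 1\right) \left(a - 12\right)}{a} = \frac{\left(-1 + a\right) \left(-12 + a\right)}{a}$)
$\left(m - 2136\right) + f{\left(4 \right)} = \left(-192552 - 2136\right) + \left(-13 + 4 + \frac{12}{4}\right) = -194688 + \left(-13 + 4 + 12 \cdot \frac{1}{4}\right) = -194688 + \left(-13 + 4 + 3\right) = -194688 - 6 = -194694$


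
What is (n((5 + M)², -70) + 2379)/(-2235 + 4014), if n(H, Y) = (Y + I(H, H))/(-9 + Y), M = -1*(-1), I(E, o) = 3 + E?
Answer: 187972/140541 ≈ 1.3375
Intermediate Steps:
M = 1
n(H, Y) = (3 + H + Y)/(-9 + Y) (n(H, Y) = (Y + (3 + H))/(-9 + Y) = (3 + H + Y)/(-9 + Y))
(n((5 + M)², -70) + 2379)/(-2235 + 4014) = ((3 + (5 + 1)² - 70)/(-9 - 70) + 2379)/(-2235 + 4014) = ((3 + 6² - 70)/(-79) + 2379)/1779 = (-(3 + 36 - 70)/79 + 2379)*(1/1779) = (-1/79*(-31) + 2379)*(1/1779) = (31/79 + 2379)*(1/1779) = (187972/79)*(1/1779) = 187972/140541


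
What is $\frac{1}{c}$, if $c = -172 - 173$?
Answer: $- \frac{1}{345} \approx -0.0028986$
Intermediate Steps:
$c = -345$
$\frac{1}{c} = \frac{1}{-345} = - \frac{1}{345}$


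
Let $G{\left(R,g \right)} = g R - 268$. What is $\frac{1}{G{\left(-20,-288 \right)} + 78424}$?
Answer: $\frac{1}{83916} \approx 1.1917 \cdot 10^{-5}$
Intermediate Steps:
$G{\left(R,g \right)} = -268 + R g$ ($G{\left(R,g \right)} = R g - 268 = -268 + R g$)
$\frac{1}{G{\left(-20,-288 \right)} + 78424} = \frac{1}{\left(-268 - -5760\right) + 78424} = \frac{1}{\left(-268 + 5760\right) + 78424} = \frac{1}{5492 + 78424} = \frac{1}{83916}$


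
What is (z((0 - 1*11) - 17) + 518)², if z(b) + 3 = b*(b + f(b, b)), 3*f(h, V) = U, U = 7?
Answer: 13697401/9 ≈ 1.5219e+6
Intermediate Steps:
f(h, V) = 7/3 (f(h, V) = (⅓)*7 = 7/3)
z(b) = -3 + b*(7/3 + b) (z(b) = -3 + b*(b + 7/3) = -3 + b*(7/3 + b))
(z((0 - 1*11) - 17) + 518)² = ((-3 + ((0 - 1*11) - 17)² + 7*((0 - 1*11) - 17)/3) + 518)² = ((-3 + ((0 - 11) - 17)² + 7*((0 - 11) - 17)/3) + 518)² = ((-3 + (-11 - 17)² + 7*(-11 - 17)/3) + 518)² = ((-3 + (-28)² + (7/3)*(-28)) + 518)² = ((-3 + 784 - 196/3) + 518)² = (2147/3 + 518)² = (3701/3)² = 13697401/9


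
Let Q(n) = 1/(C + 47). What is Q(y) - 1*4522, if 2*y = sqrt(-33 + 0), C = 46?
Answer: -420545/93 ≈ -4522.0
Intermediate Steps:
y = I*sqrt(33)/2 (y = sqrt(-33 + 0)/2 = sqrt(-33)/2 = (I*sqrt(33))/2 = I*sqrt(33)/2 ≈ 2.8723*I)
Q(n) = 1/93 (Q(n) = 1/(46 + 47) = 1/93)
Q(y) - 1*4522 = 1/93 - 1*4522 = 1/93 - 4522 = -420545/93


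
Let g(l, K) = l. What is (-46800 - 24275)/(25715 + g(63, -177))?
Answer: -71075/25778 ≈ -2.7572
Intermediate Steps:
(-46800 - 24275)/(25715 + g(63, -177)) = (-46800 - 24275)/(25715 + 63) = -71075/25778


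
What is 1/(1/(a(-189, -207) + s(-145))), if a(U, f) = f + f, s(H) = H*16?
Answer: -2734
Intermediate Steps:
s(H) = 16*H
a(U, f) = 2*f
1/(1/(a(-189, -207) + s(-145))) = 1/(1/(2*(-207) + 16*(-145))) = 1/(1/(-414 - 2320)) = 1/(1/(-2734)) = 1/(-1/2734) = -2734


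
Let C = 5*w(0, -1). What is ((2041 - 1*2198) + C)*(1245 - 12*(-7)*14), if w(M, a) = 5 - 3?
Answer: -355887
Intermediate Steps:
w(M, a) = 2
C = 10 (C = 5*2 = 10)
((2041 - 1*2198) + C)*(1245 - 12*(-7)*14) = ((2041 - 1*2198) + 10)*(1245 - 12*(-7)*14) = ((2041 - 2198) + 10)*(1245 + 84*14) = (-157 + 10)*(1245 + 1176) = -147*2421 = -355887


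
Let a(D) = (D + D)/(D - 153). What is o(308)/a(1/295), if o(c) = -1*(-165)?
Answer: -3723555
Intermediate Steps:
o(c) = 165
a(D) = 2*D/(-153 + D) (a(D) = (2*D)/(-153 + D) = 2*D/(-153 + D))
o(308)/a(1/295) = 165/((2/(295*(-153 + 1/295)))) = 165/((2*(1/295)/(-153 + 1/295))) = 165/((2*(1/295)/(-45134/295))) = 165/((2*(1/295)*(-295/45134))) = 165/(-1/22567) = 165*(-22567) = -3723555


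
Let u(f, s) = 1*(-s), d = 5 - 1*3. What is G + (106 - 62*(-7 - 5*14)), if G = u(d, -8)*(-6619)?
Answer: -48072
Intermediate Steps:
d = 2 (d = 5 - 3 = 2)
u(f, s) = -s
G = -52952 (G = -1*(-8)*(-6619) = 8*(-6619) = -52952)
G + (106 - 62*(-7 - 5*14)) = -52952 + (106 - 62*(-7 - 5*14)) = -52952 + (106 - 62*(-7 - 70)) = -52952 + (106 - 62*(-77)) = -52952 + (106 + 4774) = -52952 + 4880 = -48072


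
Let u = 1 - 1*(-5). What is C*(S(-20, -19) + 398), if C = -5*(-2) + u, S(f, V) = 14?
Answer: 6592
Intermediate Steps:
u = 6 (u = 1 + 5 = 6)
C = 16 (C = -5*(-2) + 6 = 10 + 6 = 16)
C*(S(-20, -19) + 398) = 16*(14 + 398) = 16*412 = 6592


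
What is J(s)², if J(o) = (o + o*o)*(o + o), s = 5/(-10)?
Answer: 1/16 ≈ 0.062500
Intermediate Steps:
s = -½ (s = 5*(-⅒) = -½ ≈ -0.50000)
J(o) = 2*o*(o + o²) (J(o) = (o + o²)*(2*o) = 2*o*(o + o²))
J(s)² = (2*(-½)²*(1 - ½))² = (2*(¼)*(½))² = (¼)² = 1/16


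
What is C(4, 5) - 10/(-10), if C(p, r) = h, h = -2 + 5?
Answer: 4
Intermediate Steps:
h = 3
C(p, r) = 3
C(4, 5) - 10/(-10) = 3 - 10/(-10) = 3 - 10*(-⅒) = 3 + 1 = 4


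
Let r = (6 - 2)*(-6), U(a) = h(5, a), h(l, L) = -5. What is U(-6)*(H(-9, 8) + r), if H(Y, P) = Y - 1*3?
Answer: 180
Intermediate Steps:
U(a) = -5
H(Y, P) = -3 + Y (H(Y, P) = Y - 3 = -3 + Y)
r = -24 (r = 4*(-6) = -24)
U(-6)*(H(-9, 8) + r) = -5*((-3 - 9) - 24) = -5*(-12 - 24) = -5*(-36) = 180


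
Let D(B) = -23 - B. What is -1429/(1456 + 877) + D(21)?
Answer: -104081/2333 ≈ -44.612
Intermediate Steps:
-1429/(1456 + 877) + D(21) = -1429/(1456 + 877) + (-23 - 1*21) = -1429/2333 + (-23 - 21) = -1429*1/2333 - 44 = -1429/2333 - 44 = -104081/2333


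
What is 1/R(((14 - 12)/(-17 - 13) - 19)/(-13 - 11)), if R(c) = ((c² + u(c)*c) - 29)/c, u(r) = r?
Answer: -12870/449351 ≈ -0.028641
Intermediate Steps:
R(c) = (-29 + 2*c²)/c (R(c) = ((c² + c*c) - 29)/c = ((c² + c²) - 29)/c = (2*c² - 29)/c = (-29 + 2*c²)/c)
1/R(((14 - 12)/(-17 - 13) - 19)/(-13 - 11)) = 1/(-29*(-13 - 11)/((14 - 12)/(-17 - 13) - 19) + 2*(((14 - 12)/(-17 - 13) - 19)/(-13 - 11))) = 1/(-29*(-24/(2/(-30) - 19)) + 2*((2/(-30) - 19)/(-24))) = 1/(-29*(-24/(2*(-1/30) - 19)) + 2*((2*(-1/30) - 19)*(-1/24))) = 1/(-29*(-24/(-1/15 - 19)) + 2*((-1/15 - 19)*(-1/24))) = 1/(-29/((-286/15*(-1/24))) + 2*(-286/15*(-1/24))) = 1/(-29/143/180 + 2*(143/180)) = 1/(-29*180/143 + 143/90) = 1/(-5220/143 + 143/90) = 1/(-449351/12870) = -12870/449351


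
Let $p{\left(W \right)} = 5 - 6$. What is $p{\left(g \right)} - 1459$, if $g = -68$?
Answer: $-1460$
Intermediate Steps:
$p{\left(W \right)} = -1$
$p{\left(g \right)} - 1459 = -1 - 1459 = -1460$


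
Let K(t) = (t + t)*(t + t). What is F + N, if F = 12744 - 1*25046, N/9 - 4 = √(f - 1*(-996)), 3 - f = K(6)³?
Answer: -12266 + 27*I*√331665 ≈ -12266.0 + 15549.0*I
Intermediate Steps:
K(t) = 4*t² (K(t) = (2*t)*(2*t) = 4*t²)
f = -2985981 (f = 3 - (4*6²)³ = 3 - (4*36)³ = 3 - 1*144³ = 3 - 1*2985984 = 3 - 2985984 = -2985981)
N = 36 + 27*I*√331665 (N = 36 + 9*√(-2985981 - 1*(-996)) = 36 + 9*√(-2985981 + 996) = 36 + 9*√(-2984985) = 36 + 9*(3*I*√331665) = 36 + 27*I*√331665 ≈ 36.0 + 15549.0*I)
F = -12302 (F = 12744 - 25046 = -12302)
F + N = -12302 + (36 + 27*I*√331665) = -12266 + 27*I*√331665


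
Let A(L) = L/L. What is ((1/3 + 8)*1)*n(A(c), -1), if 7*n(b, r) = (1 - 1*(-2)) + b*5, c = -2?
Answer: 200/21 ≈ 9.5238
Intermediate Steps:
A(L) = 1
n(b, r) = 3/7 + 5*b/7 (n(b, r) = ((1 - 1*(-2)) + b*5)/7 = ((1 + 2) + 5*b)/7 = (3 + 5*b)/7 = 3/7 + 5*b/7)
((1/3 + 8)*1)*n(A(c), -1) = ((1/3 + 8)*1)*(3/7 + (5/7)*1) = ((1/3 + 8)*1)*(3/7 + 5/7) = ((25/3)*1)*(8/7) = (25/3)*(8/7) = 200/21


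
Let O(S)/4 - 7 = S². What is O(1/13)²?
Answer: 22429696/28561 ≈ 785.33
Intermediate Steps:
O(S) = 28 + 4*S²
O(1/13)² = (28 + 4*(1/13)²)² = (28 + 4*(1/169))² = (28 + 4/169)² = (4736/169)² = 22429696/28561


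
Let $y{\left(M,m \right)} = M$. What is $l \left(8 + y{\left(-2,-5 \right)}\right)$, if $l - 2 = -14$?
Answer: $-72$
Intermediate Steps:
$l = -12$ ($l = 2 - 14 = -12$)
$l \left(8 + y{\left(-2,-5 \right)}\right) = - 12 \left(8 - 2\right) = \left(-12\right) 6 = -72$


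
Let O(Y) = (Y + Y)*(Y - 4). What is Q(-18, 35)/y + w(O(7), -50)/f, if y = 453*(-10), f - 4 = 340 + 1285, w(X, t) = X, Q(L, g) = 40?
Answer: 1390/81993 ≈ 0.016953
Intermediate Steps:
O(Y) = 2*Y*(-4 + Y) (O(Y) = (2*Y)*(-4 + Y) = 2*Y*(-4 + Y))
f = 1629 (f = 4 + (340 + 1285) = 4 + 1625 = 1629)
y = -4530
Q(-18, 35)/y + w(O(7), -50)/f = 40/(-4530) + (2*7*(-4 + 7))/1629 = 40*(-1/4530) + (2*7*3)*(1/1629) = -4/453 + 42*(1/1629) = -4/453 + 14/543 = 1390/81993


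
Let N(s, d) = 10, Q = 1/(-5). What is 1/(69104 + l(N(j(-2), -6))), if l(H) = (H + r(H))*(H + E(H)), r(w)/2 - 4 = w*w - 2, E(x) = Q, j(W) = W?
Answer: 5/356006 ≈ 1.4045e-5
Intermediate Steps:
Q = -1/5 ≈ -0.20000
E(x) = -1/5
r(w) = 4 + 2*w**2 (r(w) = 8 + 2*(w*w - 2) = 8 + 2*(w**2 - 2) = 8 + 2*(-2 + w**2) = 8 + (-4 + 2*w**2) = 4 + 2*w**2)
l(H) = (-1/5 + H)*(4 + H + 2*H**2) (l(H) = (H + (4 + 2*H**2))*(H - 1/5) = (4 + H + 2*H**2)*(-1/5 + H) = (-1/5 + H)*(4 + H + 2*H**2))
1/(69104 + l(N(j(-2), -6))) = 1/(69104 + (-4/5 + 2*10**3 + (3/5)*10**2 + (19/5)*10)) = 1/(69104 + (-4/5 + 2*1000 + (3/5)*100 + 38)) = 1/(69104 + (-4/5 + 2000 + 60 + 38)) = 1/(69104 + 10486/5) = 1/(356006/5) = 5/356006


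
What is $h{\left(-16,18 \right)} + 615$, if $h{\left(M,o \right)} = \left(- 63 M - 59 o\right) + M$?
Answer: $545$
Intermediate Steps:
$h{\left(M,o \right)} = - 62 M - 59 o$
$h{\left(-16,18 \right)} + 615 = \left(\left(-62\right) \left(-16\right) - 1062\right) + 615 = \left(992 - 1062\right) + 615 = -70 + 615 = 545$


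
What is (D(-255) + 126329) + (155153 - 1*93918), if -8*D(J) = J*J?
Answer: 1435487/8 ≈ 1.7944e+5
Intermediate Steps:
D(J) = -J²/8 (D(J) = -J*J/8 = -J²/8)
(D(-255) + 126329) + (155153 - 1*93918) = (-⅛*(-255)² + 126329) + (155153 - 1*93918) = (-⅛*65025 + 126329) + (155153 - 93918) = (-65025/8 + 126329) + 61235 = 945607/8 + 61235 = 1435487/8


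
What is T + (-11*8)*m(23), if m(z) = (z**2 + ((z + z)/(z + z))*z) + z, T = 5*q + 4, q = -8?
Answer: -50636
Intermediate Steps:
T = -36 (T = 5*(-8) + 4 = -40 + 4 = -36)
m(z) = z**2 + 2*z (m(z) = (z**2 + ((2*z)/((2*z)))*z) + z = (z**2 + ((2*z)*(1/(2*z)))*z) + z = (z**2 + 1*z) + z = (z**2 + z) + z = (z + z**2) + z = z**2 + 2*z)
T + (-11*8)*m(23) = -36 + (-11*8)*(23*(2 + 23)) = -36 - 2024*25 = -36 - 88*575 = -36 - 50600 = -50636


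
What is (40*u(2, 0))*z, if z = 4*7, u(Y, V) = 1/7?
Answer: 160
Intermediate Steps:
u(Y, V) = ⅐
z = 28
(40*u(2, 0))*z = (40*(⅐))*28 = (40/7)*28 = 160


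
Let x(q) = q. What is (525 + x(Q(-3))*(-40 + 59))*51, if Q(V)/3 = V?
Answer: 18054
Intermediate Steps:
Q(V) = 3*V
(525 + x(Q(-3))*(-40 + 59))*51 = (525 + (3*(-3))*(-40 + 59))*51 = (525 - 9*19)*51 = (525 - 171)*51 = 354*51 = 18054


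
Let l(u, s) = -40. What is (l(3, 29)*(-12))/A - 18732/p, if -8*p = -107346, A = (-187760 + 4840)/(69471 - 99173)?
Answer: 6262566536/81815543 ≈ 76.545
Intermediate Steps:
A = 91460/14851 (A = -182920/(-29702) = -182920*(-1/29702) = 91460/14851 ≈ 6.1585)
p = 53673/4 (p = -1/8*(-107346) = 53673/4 ≈ 13418.)
(l(3, 29)*(-12))/A - 18732/p = (-40*(-12))/(91460/14851) - 18732/53673/4 = 480*(14851/91460) - 18732*4/53673 = 356424/4573 - 24976/17891 = 6262566536/81815543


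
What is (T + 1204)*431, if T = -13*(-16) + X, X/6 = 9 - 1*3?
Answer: 624088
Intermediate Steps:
X = 36 (X = 6*(9 - 1*3) = 6*(9 - 3) = 6*6 = 36)
T = 244 (T = -13*(-16) + 36 = 208 + 36 = 244)
(T + 1204)*431 = (244 + 1204)*431 = 1448*431 = 624088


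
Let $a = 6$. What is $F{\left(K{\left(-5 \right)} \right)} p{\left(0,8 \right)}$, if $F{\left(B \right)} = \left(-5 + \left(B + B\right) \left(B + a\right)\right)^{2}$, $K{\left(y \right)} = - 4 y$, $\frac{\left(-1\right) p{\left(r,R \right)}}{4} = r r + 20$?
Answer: $-85698000$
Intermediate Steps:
$p{\left(r,R \right)} = -80 - 4 r^{2}$ ($p{\left(r,R \right)} = - 4 \left(r r + 20\right) = - 4 \left(r^{2} + 20\right) = - 4 \left(20 + r^{2}\right) = -80 - 4 r^{2}$)
$F{\left(B \right)} = \left(-5 + 2 B \left(6 + B\right)\right)^{2}$ ($F{\left(B \right)} = \left(-5 + \left(B + B\right) \left(B + 6\right)\right)^{2} = \left(-5 + 2 B \left(6 + B\right)\right)^{2}$)
$F{\left(K{\left(-5 \right)} \right)} p{\left(0,8 \right)} = \left(-5 + 2 \left(\left(-4\right) \left(-5\right)\right)^{2} + 12 \left(\left(-4\right) \left(-5\right)\right)\right)^{2} \left(-80 - 4 \cdot 0^{2}\right) = \left(-5 + 2 \cdot 20^{2} + 12 \cdot 20\right)^{2} \left(-80 - 0\right) = \left(-5 + 2 \cdot 400 + 240\right)^{2} \left(-80 + 0\right) = \left(-5 + 800 + 240\right)^{2} \left(-80\right) = 1035^{2} \left(-80\right) = 1071225 \left(-80\right) = -85698000$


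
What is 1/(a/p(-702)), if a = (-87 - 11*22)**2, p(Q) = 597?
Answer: 597/108241 ≈ 0.0055155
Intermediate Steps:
a = 108241 (a = (-87 - 242)**2 = (-329)**2 = 108241)
1/(a/p(-702)) = 1/(108241/597) = 597/108241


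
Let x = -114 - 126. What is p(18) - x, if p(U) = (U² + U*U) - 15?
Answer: 873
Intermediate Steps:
x = -240
p(U) = -15 + 2*U² (p(U) = (U² + U²) - 15 = 2*U² - 15 = -15 + 2*U²)
p(18) - x = (-15 + 2*18²) - 1*(-240) = (-15 + 2*324) + 240 = (-15 + 648) + 240 = 633 + 240 = 873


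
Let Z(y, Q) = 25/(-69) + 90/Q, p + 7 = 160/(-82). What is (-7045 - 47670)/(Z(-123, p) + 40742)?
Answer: -1385547945/1031445881 ≈ -1.3433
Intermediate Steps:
p = -367/41 (p = -7 + 160/(-82) = -7 + 160*(-1/82) = -7 - 80/41 = -367/41 ≈ -8.9512)
Z(y, Q) = -25/69 + 90/Q (Z(y, Q) = 25*(-1/69) + 90/Q = -25/69 + 90/Q)
(-7045 - 47670)/(Z(-123, p) + 40742) = (-7045 - 47670)/((-25/69 + 90/(-367/41)) + 40742) = -54715/((-25/69 + 90*(-41/367)) + 40742) = -54715/((-25/69 - 3690/367) + 40742) = -54715/(-263785/25323 + 40742) = -54715/1031445881/25323 = -54715*25323/1031445881 = -1385547945/1031445881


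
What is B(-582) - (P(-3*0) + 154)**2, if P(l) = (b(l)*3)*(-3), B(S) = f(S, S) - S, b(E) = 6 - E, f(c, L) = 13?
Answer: -9405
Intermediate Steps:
B(S) = 13 - S
P(l) = -54 + 9*l (P(l) = ((6 - l)*3)*(-3) = (18 - 3*l)*(-3) = -54 + 9*l)
B(-582) - (P(-3*0) + 154)**2 = (13 - 1*(-582)) - ((-54 + 9*(-3*0)) + 154)**2 = (13 + 582) - ((-54 + 9*0) + 154)**2 = 595 - ((-54 + 0) + 154)**2 = 595 - (-54 + 154)**2 = 595 - 1*100**2 = 595 - 1*10000 = 595 - 10000 = -9405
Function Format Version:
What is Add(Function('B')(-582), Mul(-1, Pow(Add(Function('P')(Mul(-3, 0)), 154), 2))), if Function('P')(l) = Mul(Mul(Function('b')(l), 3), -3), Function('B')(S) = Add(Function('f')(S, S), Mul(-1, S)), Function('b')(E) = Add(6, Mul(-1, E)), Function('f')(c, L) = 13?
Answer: -9405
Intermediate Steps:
Function('B')(S) = Add(13, Mul(-1, S))
Function('P')(l) = Add(-54, Mul(9, l)) (Function('P')(l) = Mul(Mul(Add(6, Mul(-1, l)), 3), -3) = Mul(Add(18, Mul(-3, l)), -3) = Add(-54, Mul(9, l)))
Add(Function('B')(-582), Mul(-1, Pow(Add(Function('P')(Mul(-3, 0)), 154), 2))) = Add(Add(13, Mul(-1, -582)), Mul(-1, Pow(Add(Add(-54, Mul(9, Mul(-3, 0))), 154), 2))) = Add(Add(13, 582), Mul(-1, Pow(Add(Add(-54, Mul(9, 0)), 154), 2))) = Add(595, Mul(-1, Pow(Add(Add(-54, 0), 154), 2))) = Add(595, Mul(-1, Pow(Add(-54, 154), 2))) = Add(595, Mul(-1, Pow(100, 2))) = Add(595, Mul(-1, 10000)) = Add(595, -10000) = -9405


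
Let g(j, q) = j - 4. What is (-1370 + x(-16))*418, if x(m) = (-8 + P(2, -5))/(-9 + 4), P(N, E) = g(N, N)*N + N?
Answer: -571824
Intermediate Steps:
g(j, q) = -4 + j
P(N, E) = N + N*(-4 + N) (P(N, E) = (-4 + N)*N + N = N*(-4 + N) + N = N + N*(-4 + N))
x(m) = 2 (x(m) = (-8 + 2*(-3 + 2))/(-9 + 4) = (-8 + 2*(-1))/(-5) = (-8 - 2)*(-⅕) = -10*(-⅕) = 2)
(-1370 + x(-16))*418 = (-1370 + 2)*418 = -1368*418 = -571824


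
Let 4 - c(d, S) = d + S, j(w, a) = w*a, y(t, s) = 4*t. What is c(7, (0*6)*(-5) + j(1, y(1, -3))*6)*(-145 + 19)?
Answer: 3402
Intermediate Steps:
j(w, a) = a*w
c(d, S) = 4 - S - d (c(d, S) = 4 - (d + S) = 4 - (S + d) = 4 + (-S - d) = 4 - S - d)
c(7, (0*6)*(-5) + j(1, y(1, -3))*6)*(-145 + 19) = (4 - ((0*6)*(-5) + ((4*1)*1)*6) - 1*7)*(-145 + 19) = (4 - (0*(-5) + (4*1)*6) - 7)*(-126) = (4 - (0 + 4*6) - 7)*(-126) = (4 - (0 + 24) - 7)*(-126) = (4 - 1*24 - 7)*(-126) = (4 - 24 - 7)*(-126) = -27*(-126) = 3402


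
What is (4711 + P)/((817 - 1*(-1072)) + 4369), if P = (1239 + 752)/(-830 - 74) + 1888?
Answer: 1987835/1885744 ≈ 1.0541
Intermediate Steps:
P = 1704761/904 (P = 1991/(-904) + 1888 = 1991*(-1/904) + 1888 = -1991/904 + 1888 = 1704761/904 ≈ 1885.8)
(4711 + P)/((817 - 1*(-1072)) + 4369) = (4711 + 1704761/904)/((817 - 1*(-1072)) + 4369) = 5963505/(904*((817 + 1072) + 4369)) = 5963505/(904*(1889 + 4369)) = (5963505/904)/6258 = (5963505/904)*(1/6258) = 1987835/1885744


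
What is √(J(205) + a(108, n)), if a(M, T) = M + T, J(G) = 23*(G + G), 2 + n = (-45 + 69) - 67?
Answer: √9493 ≈ 97.432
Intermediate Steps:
n = -45 (n = -2 + ((-45 + 69) - 67) = -2 + (24 - 67) = -2 - 43 = -45)
J(G) = 46*G (J(G) = 23*(2*G) = 46*G)
√(J(205) + a(108, n)) = √(46*205 + (108 - 45)) = √(9430 + 63) = √9493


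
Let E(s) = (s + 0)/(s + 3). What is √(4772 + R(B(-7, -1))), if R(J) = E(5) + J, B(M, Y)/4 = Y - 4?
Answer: √76042/4 ≈ 68.939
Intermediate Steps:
E(s) = s/(3 + s)
B(M, Y) = -16 + 4*Y (B(M, Y) = 4*(Y - 4) = 4*(-4 + Y) = -16 + 4*Y)
R(J) = 5/8 + J (R(J) = 5/(3 + 5) + J = 5/8 + J)
√(4772 + R(B(-7, -1))) = √(4772 + (5/8 + (-16 + 4*(-1)))) = √(4772 + (5/8 + (-16 - 4))) = √(4772 + (5/8 - 20)) = √(4772 - 155/8) = √(38021/8) = √76042/4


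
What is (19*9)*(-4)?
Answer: -684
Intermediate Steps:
(19*9)*(-4) = 171*(-4) = -684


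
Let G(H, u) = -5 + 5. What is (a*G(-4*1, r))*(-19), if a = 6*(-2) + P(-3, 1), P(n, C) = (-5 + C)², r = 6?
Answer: 0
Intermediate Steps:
G(H, u) = 0
a = 4 (a = 6*(-2) + (-5 + 1)² = -12 + (-4)² = -12 + 16 = 4)
(a*G(-4*1, r))*(-19) = (4*0)*(-19) = 0*(-19) = 0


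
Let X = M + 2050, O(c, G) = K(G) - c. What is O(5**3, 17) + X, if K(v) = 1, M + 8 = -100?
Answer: 1818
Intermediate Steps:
M = -108 (M = -8 - 100 = -108)
O(c, G) = 1 - c
X = 1942 (X = -108 + 2050 = 1942)
O(5**3, 17) + X = (1 - 1*5**3) + 1942 = (1 - 1*125) + 1942 = (1 - 125) + 1942 = -124 + 1942 = 1818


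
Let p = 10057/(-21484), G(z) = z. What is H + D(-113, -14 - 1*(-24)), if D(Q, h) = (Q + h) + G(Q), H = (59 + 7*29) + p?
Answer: 978207/21484 ≈ 45.532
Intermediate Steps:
p = -10057/21484 (p = 10057*(-1/21484) = -10057/21484 ≈ -0.46812)
H = 5618751/21484 (H = (59 + 7*29) - 10057/21484 = (59 + 203) - 10057/21484 = 262 - 10057/21484 = 5618751/21484 ≈ 261.53)
D(Q, h) = h + 2*Q (D(Q, h) = (Q + h) + Q = h + 2*Q)
H + D(-113, -14 - 1*(-24)) = 5618751/21484 + ((-14 - 1*(-24)) + 2*(-113)) = 5618751/21484 + ((-14 + 24) - 226) = 5618751/21484 + (10 - 226) = 5618751/21484 - 216 = 978207/21484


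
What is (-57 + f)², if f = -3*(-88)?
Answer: 42849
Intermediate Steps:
f = 264
(-57 + f)² = (-57 + 264)² = 207² = 42849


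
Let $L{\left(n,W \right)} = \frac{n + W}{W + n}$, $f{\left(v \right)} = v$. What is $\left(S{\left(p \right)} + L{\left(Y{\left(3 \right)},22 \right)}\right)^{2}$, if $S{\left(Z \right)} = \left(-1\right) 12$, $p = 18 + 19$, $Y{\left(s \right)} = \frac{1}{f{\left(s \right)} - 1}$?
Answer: $121$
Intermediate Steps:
$Y{\left(s \right)} = \frac{1}{-1 + s}$ ($Y{\left(s \right)} = \frac{1}{s - 1} = \frac{1}{-1 + s}$)
$p = 37$
$S{\left(Z \right)} = -12$
$L{\left(n,W \right)} = 1$ ($L{\left(n,W \right)} = \frac{W + n}{W + n} = 1$)
$\left(S{\left(p \right)} + L{\left(Y{\left(3 \right)},22 \right)}\right)^{2} = \left(-12 + 1\right)^{2} = \left(-11\right)^{2} = 121$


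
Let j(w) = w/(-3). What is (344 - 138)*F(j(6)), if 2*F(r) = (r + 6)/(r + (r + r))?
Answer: -206/3 ≈ -68.667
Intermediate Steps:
j(w) = -w/3 (j(w) = w*(-⅓) = -w/3)
F(r) = (6 + r)/(6*r) (F(r) = ((r + 6)/(r + (r + r)))/2 = ((6 + r)/(r + 2*r))/2 = ((6 + r)/((3*r)))/2 = ((6 + r)*(1/(3*r)))/2 = ((6 + r)/(3*r))/2 = (6 + r)/(6*r))
(344 - 138)*F(j(6)) = (344 - 138)*((6 - ⅓*6)/(6*((-⅓*6)))) = 206*((⅙)*(6 - 2)/(-2)) = 206*((⅙)*(-½)*4) = 206*(-⅓) = -206/3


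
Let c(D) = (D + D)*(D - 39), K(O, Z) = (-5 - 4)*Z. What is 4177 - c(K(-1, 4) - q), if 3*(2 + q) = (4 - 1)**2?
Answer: -1447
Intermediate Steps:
K(O, Z) = -9*Z
q = 1 (q = -2 + (4 - 1)**2/3 = -2 + (1/3)*3**2 = -2 + (1/3)*9 = -2 + 3 = 1)
c(D) = 2*D*(-39 + D) (c(D) = (2*D)*(-39 + D) = 2*D*(-39 + D))
4177 - c(K(-1, 4) - q) = 4177 - 2*(-9*4 - 1*1)*(-39 + (-9*4 - 1*1)) = 4177 - 2*(-36 - 1)*(-39 + (-36 - 1)) = 4177 - 2*(-37)*(-39 - 37) = 4177 - 2*(-37)*(-76) = 4177 - 1*5624 = 4177 - 5624 = -1447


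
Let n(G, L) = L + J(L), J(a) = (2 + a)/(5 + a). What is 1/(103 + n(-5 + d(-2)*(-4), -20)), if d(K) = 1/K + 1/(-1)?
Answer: 5/421 ≈ 0.011876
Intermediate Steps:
J(a) = (2 + a)/(5 + a)
d(K) = -1 + 1/K (d(K) = 1/K + 1*(-1) = 1/K - 1 = -1 + 1/K)
n(G, L) = L + (2 + L)/(5 + L)
1/(103 + n(-5 + d(-2)*(-4), -20)) = 1/(103 + (2 - 20 - 20*(5 - 20))/(5 - 20)) = 1/(103 + (2 - 20 - 20*(-15))/(-15)) = 1/(103 - (2 - 20 + 300)/15) = 1/(103 - 1/15*282) = 1/(103 - 94/5) = 1/(421/5) = 5/421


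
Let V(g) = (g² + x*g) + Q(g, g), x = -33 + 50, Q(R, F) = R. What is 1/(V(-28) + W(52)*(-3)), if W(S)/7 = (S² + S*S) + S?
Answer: -1/114380 ≈ -8.7428e-6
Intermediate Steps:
x = 17
W(S) = 7*S + 14*S² (W(S) = 7*((S² + S*S) + S) = 7*((S² + S²) + S) = 7*(2*S² + S) = 7*(S + 2*S²) = 7*S + 14*S²)
V(g) = g² + 18*g (V(g) = (g² + 17*g) + g = g² + 18*g)
1/(V(-28) + W(52)*(-3)) = 1/(-28*(18 - 28) + (7*52*(1 + 2*52))*(-3)) = 1/(-28*(-10) + (7*52*(1 + 104))*(-3)) = 1/(280 + (7*52*105)*(-3)) = 1/(280 + 38220*(-3)) = 1/(280 - 114660) = 1/(-114380) = -1/114380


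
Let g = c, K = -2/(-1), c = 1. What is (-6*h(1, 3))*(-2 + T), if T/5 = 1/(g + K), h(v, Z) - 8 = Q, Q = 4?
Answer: 24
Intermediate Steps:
K = 2 (K = -2*(-1) = 2)
g = 1
h(v, Z) = 12 (h(v, Z) = 8 + 4 = 12)
T = 5/3 (T = 5/(1 + 2) = 5/3 ≈ 1.6667)
(-6*h(1, 3))*(-2 + T) = (-6*12)*(-2 + 5/3) = -72*(-⅓) = 24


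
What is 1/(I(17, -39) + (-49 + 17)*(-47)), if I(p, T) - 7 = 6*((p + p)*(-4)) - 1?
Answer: 1/694 ≈ 0.0014409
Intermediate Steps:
I(p, T) = 6 - 48*p (I(p, T) = 7 + (6*((p + p)*(-4)) - 1) = 7 + (6*((2*p)*(-4)) - 1) = 7 + (6*(-8*p) - 1) = 7 + (-48*p - 1) = 7 + (-1 - 48*p) = 6 - 48*p)
1/(I(17, -39) + (-49 + 17)*(-47)) = 1/((6 - 48*17) + (-49 + 17)*(-47)) = 1/((6 - 816) - 32*(-47)) = 1/(-810 + 1504) = 1/694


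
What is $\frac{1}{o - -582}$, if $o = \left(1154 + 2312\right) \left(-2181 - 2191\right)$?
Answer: $- \frac{1}{15152770} \approx -6.5995 \cdot 10^{-8}$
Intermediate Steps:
$o = -15153352$ ($o = 3466 \left(-4372\right) = -15153352$)
$\frac{1}{o - -582} = \frac{1}{-15153352 - -582} = \frac{1}{-15153352 + 582} = \frac{1}{-15152770} = - \frac{1}{15152770}$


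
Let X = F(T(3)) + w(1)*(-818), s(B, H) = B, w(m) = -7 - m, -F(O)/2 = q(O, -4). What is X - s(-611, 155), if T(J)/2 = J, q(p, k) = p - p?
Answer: 7155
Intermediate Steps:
q(p, k) = 0
T(J) = 2*J
F(O) = 0 (F(O) = -2*0 = 0)
X = 6544 (X = 0 + (-7 - 1*1)*(-818) = 0 + (-7 - 1)*(-818) = 0 - 8*(-818) = 0 + 6544 = 6544)
X - s(-611, 155) = 6544 - 1*(-611) = 6544 + 611 = 7155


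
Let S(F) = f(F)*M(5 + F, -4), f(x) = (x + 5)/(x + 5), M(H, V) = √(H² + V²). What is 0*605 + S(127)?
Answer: 4*√1090 ≈ 132.06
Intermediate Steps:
f(x) = 1 (f(x) = (5 + x)/(5 + x) = 1)
S(F) = √(16 + (5 + F)²) (S(F) = 1*√((5 + F)² + (-4)²) = 1*√((5 + F)² + 16) = 1*√(16 + (5 + F)²) = √(16 + (5 + F)²))
0*605 + S(127) = 0*605 + √(16 + (5 + 127)²) = 0 + √(16 + 132²) = 0 + √(16 + 17424) = 0 + √17440 = 0 + 4*√1090 = 4*√1090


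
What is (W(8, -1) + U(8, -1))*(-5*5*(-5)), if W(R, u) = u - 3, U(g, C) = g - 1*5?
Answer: -125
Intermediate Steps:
U(g, C) = -5 + g (U(g, C) = g - 5 = -5 + g)
W(R, u) = -3 + u
(W(8, -1) + U(8, -1))*(-5*5*(-5)) = ((-3 - 1) + (-5 + 8))*(-5*5*(-5)) = (-4 + 3)*(-25*(-5)) = -1*125 = -125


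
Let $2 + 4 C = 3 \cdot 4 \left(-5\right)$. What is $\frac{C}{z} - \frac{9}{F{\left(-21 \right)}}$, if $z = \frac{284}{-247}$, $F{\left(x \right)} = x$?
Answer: $\frac{55303}{3976} \approx 13.909$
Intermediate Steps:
$C = - \frac{31}{2}$ ($C = - \frac{1}{2} + \frac{3 \cdot 4 \left(-5\right)}{4} = - \frac{1}{2} + \frac{12 \left(-5\right)}{4} = - \frac{1}{2} + \frac{1}{4} \left(-60\right) = - \frac{1}{2} - 15 = - \frac{31}{2} \approx -15.5$)
$z = - \frac{284}{247}$ ($z = 284 \left(- \frac{1}{247}\right) = - \frac{284}{247} \approx -1.1498$)
$\frac{C}{z} - \frac{9}{F{\left(-21 \right)}} = - \frac{31}{2 \left(- \frac{284}{247}\right)} - \frac{9}{-21} = \left(- \frac{31}{2}\right) \left(- \frac{247}{284}\right) - - \frac{3}{7} = \frac{7657}{568} + \frac{3}{7} = \frac{55303}{3976}$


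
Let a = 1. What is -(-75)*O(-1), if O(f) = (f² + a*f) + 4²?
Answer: 1200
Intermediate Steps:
O(f) = 16 + f + f² (O(f) = (f² + 1*f) + 4² = (f² + f) + 16 = (f + f²) + 16 = 16 + f + f²)
-(-75)*O(-1) = -(-75)*(16 - 1 + (-1)²) = -(-75)*(16 - 1 + 1) = -(-75)*16 = -15*(-80) = 1200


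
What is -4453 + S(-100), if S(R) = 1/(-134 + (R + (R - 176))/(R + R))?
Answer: -14708284/3303 ≈ -4453.0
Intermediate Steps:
S(R) = 1/(-134 + (-176 + 2*R)/(2*R)) (S(R) = 1/(-134 + (R + (-176 + R))/((2*R))) = 1/(-134 + (-176 + 2*R)*(1/(2*R))) = 1/(-134 + (-176 + 2*R)/(2*R)))
-4453 + S(-100) = -4453 - 1*(-100)/(88 + 133*(-100)) = -4453 - 1*(-100)/(88 - 13300) = -4453 - 1*(-100)/(-13212) = -4453 - 1*(-100)*(-1/13212) = -4453 - 25/3303 = -14708284/3303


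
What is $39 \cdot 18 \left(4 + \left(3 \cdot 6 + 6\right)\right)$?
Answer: $19656$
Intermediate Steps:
$39 \cdot 18 \left(4 + \left(3 \cdot 6 + 6\right)\right) = 702 \left(4 + \left(18 + 6\right)\right) = 702 \left(4 + 24\right) = 702 \cdot 28 = 19656$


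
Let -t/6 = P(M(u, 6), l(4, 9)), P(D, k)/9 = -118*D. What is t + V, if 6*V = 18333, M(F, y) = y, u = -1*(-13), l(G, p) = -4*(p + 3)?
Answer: 82575/2 ≈ 41288.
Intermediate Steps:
l(G, p) = -12 - 4*p (l(G, p) = -4*(3 + p) = -12 - 4*p)
u = 13
P(D, k) = -1062*D (P(D, k) = 9*(-118*D) = -1062*D)
V = 6111/2 (V = (⅙)*18333 = 6111/2 ≈ 3055.5)
t = 38232 (t = -(-6372)*6 = -6*(-6372) = 38232)
t + V = 38232 + 6111/2 = 82575/2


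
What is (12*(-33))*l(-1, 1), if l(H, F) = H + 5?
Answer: -1584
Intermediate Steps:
l(H, F) = 5 + H
(12*(-33))*l(-1, 1) = (12*(-33))*(5 - 1) = -396*4 = -1584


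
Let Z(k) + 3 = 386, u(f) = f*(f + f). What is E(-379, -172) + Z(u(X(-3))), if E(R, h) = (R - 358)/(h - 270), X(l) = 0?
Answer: 170023/442 ≈ 384.67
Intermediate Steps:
E(R, h) = (-358 + R)/(-270 + h)
u(f) = 2*f**2 (u(f) = f*(2*f) = 2*f**2)
Z(k) = 383 (Z(k) = -3 + 386 = 383)
E(-379, -172) + Z(u(X(-3))) = (-358 - 379)/(-270 - 172) + 383 = -737/(-442) + 383 = -1/442*(-737) + 383 = 737/442 + 383 = 170023/442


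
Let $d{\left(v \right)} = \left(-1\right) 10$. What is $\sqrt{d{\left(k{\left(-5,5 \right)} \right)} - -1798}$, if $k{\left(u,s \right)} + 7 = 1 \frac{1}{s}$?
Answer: $2 \sqrt{447} \approx 42.285$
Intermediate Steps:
$k{\left(u,s \right)} = -7 + \frac{1}{s}$ ($k{\left(u,s \right)} = -7 + 1 \frac{1}{s} = -7 + \frac{1}{s}$)
$d{\left(v \right)} = -10$
$\sqrt{d{\left(k{\left(-5,5 \right)} \right)} - -1798} = \sqrt{-10 - -1798} = \sqrt{-10 + \left(-8548 + 10346\right)} = \sqrt{-10 + 1798} = \sqrt{1788} = 2 \sqrt{447}$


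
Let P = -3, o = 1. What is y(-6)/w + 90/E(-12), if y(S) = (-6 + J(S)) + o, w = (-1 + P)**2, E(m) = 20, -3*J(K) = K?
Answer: 69/16 ≈ 4.3125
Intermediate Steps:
J(K) = -K/3
w = 16 (w = (-1 - 3)**2 = (-4)**2 = 16)
y(S) = -5 - S/3 (y(S) = (-6 - S/3) + 1 = -5 - S/3)
y(-6)/w + 90/E(-12) = (-5 - 1/3*(-6))/16 + 90/20 = (-5 + 2)*(1/16) + 90*(1/20) = -3*1/16 + 9/2 = -3/16 + 9/2 = 69/16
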